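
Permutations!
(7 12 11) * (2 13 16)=(2 13 16)(7 12 11)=[0, 1, 13, 3, 4, 5, 6, 12, 8, 9, 10, 7, 11, 16, 14, 15, 2]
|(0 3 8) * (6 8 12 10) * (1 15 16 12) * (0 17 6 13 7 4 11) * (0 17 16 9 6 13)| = 10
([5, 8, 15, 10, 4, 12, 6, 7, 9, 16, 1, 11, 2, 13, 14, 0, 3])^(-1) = [15, 10, 12, 16, 4, 0, 6, 7, 1, 8, 3, 11, 5, 13, 14, 2, 9]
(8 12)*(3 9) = [0, 1, 2, 9, 4, 5, 6, 7, 12, 3, 10, 11, 8] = (3 9)(8 12)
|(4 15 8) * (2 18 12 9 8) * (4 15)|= |(2 18 12 9 8 15)|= 6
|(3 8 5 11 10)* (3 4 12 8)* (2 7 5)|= |(2 7 5 11 10 4 12 8)|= 8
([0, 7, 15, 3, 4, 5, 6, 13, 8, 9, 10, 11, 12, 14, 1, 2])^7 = [0, 14, 15, 3, 4, 5, 6, 1, 8, 9, 10, 11, 12, 7, 13, 2]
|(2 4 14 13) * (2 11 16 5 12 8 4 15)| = 8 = |(2 15)(4 14 13 11 16 5 12 8)|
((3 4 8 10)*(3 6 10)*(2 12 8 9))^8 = ((2 12 8 3 4 9)(6 10))^8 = (2 8 4)(3 9 12)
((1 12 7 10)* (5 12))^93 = ((1 5 12 7 10))^93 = (1 7 5 10 12)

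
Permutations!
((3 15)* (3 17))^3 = ((3 15 17))^3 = (17)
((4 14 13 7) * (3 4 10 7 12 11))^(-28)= ((3 4 14 13 12 11)(7 10))^(-28)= (3 14 12)(4 13 11)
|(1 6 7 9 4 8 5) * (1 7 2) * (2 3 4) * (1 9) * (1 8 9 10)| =21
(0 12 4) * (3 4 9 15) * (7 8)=(0 12 9 15 3 4)(7 8)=[12, 1, 2, 4, 0, 5, 6, 8, 7, 15, 10, 11, 9, 13, 14, 3]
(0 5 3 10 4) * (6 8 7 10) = (0 5 3 6 8 7 10 4) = [5, 1, 2, 6, 0, 3, 8, 10, 7, 9, 4]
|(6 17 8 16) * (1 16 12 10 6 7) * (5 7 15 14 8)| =11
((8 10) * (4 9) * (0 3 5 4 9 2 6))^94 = ((0 3 5 4 2 6)(8 10))^94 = (10)(0 2 5)(3 6 4)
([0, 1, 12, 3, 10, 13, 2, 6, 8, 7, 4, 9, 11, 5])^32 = [0, 1, 11, 3, 4, 5, 12, 2, 8, 6, 10, 7, 9, 13]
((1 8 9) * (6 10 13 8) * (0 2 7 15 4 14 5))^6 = (0 5 14 4 15 7 2)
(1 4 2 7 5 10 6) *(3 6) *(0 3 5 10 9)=(0 3 6 1 4 2 7 10 5 9)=[3, 4, 7, 6, 2, 9, 1, 10, 8, 0, 5]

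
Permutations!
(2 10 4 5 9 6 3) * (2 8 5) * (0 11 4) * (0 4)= (0 11)(2 10 4)(3 8 5 9 6)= [11, 1, 10, 8, 2, 9, 3, 7, 5, 6, 4, 0]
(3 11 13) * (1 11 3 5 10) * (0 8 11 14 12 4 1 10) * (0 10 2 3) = [8, 14, 3, 0, 1, 10, 6, 7, 11, 9, 2, 13, 4, 5, 12] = (0 8 11 13 5 10 2 3)(1 14 12 4)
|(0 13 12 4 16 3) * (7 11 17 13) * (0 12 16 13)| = 20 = |(0 7 11 17)(3 12 4 13 16)|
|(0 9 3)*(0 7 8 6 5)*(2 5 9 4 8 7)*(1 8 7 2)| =|(0 4 7 2 5)(1 8 6 9 3)| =5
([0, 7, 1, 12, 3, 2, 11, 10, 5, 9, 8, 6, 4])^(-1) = (1 2 5 8 10 7)(3 4 12)(6 11)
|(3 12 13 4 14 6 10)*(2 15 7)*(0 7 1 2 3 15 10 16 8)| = 20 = |(0 7 3 12 13 4 14 6 16 8)(1 2 10 15)|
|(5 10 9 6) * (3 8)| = 4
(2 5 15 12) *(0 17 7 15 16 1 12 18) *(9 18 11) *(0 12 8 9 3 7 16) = (0 17 16 1 8 9 18 12 2 5)(3 7 15 11) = [17, 8, 5, 7, 4, 0, 6, 15, 9, 18, 10, 3, 2, 13, 14, 11, 1, 16, 12]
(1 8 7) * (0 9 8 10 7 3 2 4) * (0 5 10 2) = (0 9 8 3)(1 2 4 5 10 7) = [9, 2, 4, 0, 5, 10, 6, 1, 3, 8, 7]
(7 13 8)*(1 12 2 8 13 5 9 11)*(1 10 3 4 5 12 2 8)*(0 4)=(13)(0 4 5 9 11 10 3)(1 2)(7 12 8)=[4, 2, 1, 0, 5, 9, 6, 12, 7, 11, 3, 10, 8, 13]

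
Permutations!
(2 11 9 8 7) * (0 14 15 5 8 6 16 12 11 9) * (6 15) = [14, 1, 9, 3, 4, 8, 16, 2, 7, 15, 10, 0, 11, 13, 6, 5, 12] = (0 14 6 16 12 11)(2 9 15 5 8 7)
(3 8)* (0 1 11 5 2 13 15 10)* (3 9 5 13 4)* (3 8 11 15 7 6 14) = (0 1 15 10)(2 4 8 9 5)(3 11 13 7 6 14) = [1, 15, 4, 11, 8, 2, 14, 6, 9, 5, 0, 13, 12, 7, 3, 10]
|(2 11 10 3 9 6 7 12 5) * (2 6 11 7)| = |(2 7 12 5 6)(3 9 11 10)| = 20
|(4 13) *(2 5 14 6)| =|(2 5 14 6)(4 13)| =4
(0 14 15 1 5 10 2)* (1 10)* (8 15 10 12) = (0 14 10 2)(1 5)(8 15 12) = [14, 5, 0, 3, 4, 1, 6, 7, 15, 9, 2, 11, 8, 13, 10, 12]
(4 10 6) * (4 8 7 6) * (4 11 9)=(4 10 11 9)(6 8 7)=[0, 1, 2, 3, 10, 5, 8, 6, 7, 4, 11, 9]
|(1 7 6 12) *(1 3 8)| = |(1 7 6 12 3 8)| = 6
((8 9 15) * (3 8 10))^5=(15)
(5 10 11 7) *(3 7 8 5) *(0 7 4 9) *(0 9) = (0 7 3 4)(5 10 11 8) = [7, 1, 2, 4, 0, 10, 6, 3, 5, 9, 11, 8]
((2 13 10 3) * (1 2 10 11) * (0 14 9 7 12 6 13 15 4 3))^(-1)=(0 10 3 4 15 2 1 11 13 6 12 7 9 14)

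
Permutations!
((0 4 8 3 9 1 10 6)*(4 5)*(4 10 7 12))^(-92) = (1 9 3 8 4 12 7)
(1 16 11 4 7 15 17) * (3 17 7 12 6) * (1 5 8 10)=(1 16 11 4 12 6 3 17 5 8 10)(7 15)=[0, 16, 2, 17, 12, 8, 3, 15, 10, 9, 1, 4, 6, 13, 14, 7, 11, 5]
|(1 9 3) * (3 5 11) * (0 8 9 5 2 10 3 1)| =6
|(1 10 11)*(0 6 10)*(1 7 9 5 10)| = 15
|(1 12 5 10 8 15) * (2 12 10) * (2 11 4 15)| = |(1 10 8 2 12 5 11 4 15)| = 9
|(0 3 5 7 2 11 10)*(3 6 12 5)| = |(0 6 12 5 7 2 11 10)| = 8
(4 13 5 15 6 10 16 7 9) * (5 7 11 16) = [0, 1, 2, 3, 13, 15, 10, 9, 8, 4, 5, 16, 12, 7, 14, 6, 11] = (4 13 7 9)(5 15 6 10)(11 16)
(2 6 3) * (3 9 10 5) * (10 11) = [0, 1, 6, 2, 4, 3, 9, 7, 8, 11, 5, 10] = (2 6 9 11 10 5 3)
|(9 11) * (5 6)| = 2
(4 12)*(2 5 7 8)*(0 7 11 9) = (0 7 8 2 5 11 9)(4 12) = [7, 1, 5, 3, 12, 11, 6, 8, 2, 0, 10, 9, 4]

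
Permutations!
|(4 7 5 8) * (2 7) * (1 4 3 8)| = 10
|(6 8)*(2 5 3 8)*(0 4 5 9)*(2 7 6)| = 14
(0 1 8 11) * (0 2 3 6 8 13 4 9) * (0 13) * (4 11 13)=(0 1)(2 3 6 8 13 11)(4 9)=[1, 0, 3, 6, 9, 5, 8, 7, 13, 4, 10, 2, 12, 11]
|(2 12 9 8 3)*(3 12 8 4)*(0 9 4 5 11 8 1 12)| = 5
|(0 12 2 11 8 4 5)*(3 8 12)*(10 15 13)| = 15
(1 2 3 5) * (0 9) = (0 9)(1 2 3 5) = [9, 2, 3, 5, 4, 1, 6, 7, 8, 0]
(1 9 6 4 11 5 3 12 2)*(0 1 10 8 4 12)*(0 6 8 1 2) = (0 2 10 1 9 8 4 11 5 3 6 12) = [2, 9, 10, 6, 11, 3, 12, 7, 4, 8, 1, 5, 0]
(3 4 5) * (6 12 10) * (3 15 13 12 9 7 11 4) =(4 5 15 13 12 10 6 9 7 11) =[0, 1, 2, 3, 5, 15, 9, 11, 8, 7, 6, 4, 10, 12, 14, 13]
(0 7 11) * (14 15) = (0 7 11)(14 15) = [7, 1, 2, 3, 4, 5, 6, 11, 8, 9, 10, 0, 12, 13, 15, 14]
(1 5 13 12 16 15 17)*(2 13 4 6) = (1 5 4 6 2 13 12 16 15 17) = [0, 5, 13, 3, 6, 4, 2, 7, 8, 9, 10, 11, 16, 12, 14, 17, 15, 1]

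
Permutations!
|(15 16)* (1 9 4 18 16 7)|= 7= |(1 9 4 18 16 15 7)|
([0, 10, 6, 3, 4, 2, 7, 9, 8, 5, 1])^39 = (1 10)(2 5 9 7 6)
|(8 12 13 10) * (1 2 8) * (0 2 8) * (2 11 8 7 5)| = 10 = |(0 11 8 12 13 10 1 7 5 2)|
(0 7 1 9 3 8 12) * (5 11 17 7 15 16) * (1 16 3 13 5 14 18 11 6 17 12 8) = (0 15 3 1 9 13 5 6 17 7 16 14 18 11 12) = [15, 9, 2, 1, 4, 6, 17, 16, 8, 13, 10, 12, 0, 5, 18, 3, 14, 7, 11]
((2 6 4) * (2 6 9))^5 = (2 9)(4 6)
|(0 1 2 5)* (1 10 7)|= 6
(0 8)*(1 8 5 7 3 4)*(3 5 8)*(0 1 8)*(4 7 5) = (1 3 7 4 8) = [0, 3, 2, 7, 8, 5, 6, 4, 1]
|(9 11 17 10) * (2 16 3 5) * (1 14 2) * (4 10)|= |(1 14 2 16 3 5)(4 10 9 11 17)|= 30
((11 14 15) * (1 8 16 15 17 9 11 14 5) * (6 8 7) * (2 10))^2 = (1 6 16 14 9 5 7 8 15 17 11)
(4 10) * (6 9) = (4 10)(6 9) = [0, 1, 2, 3, 10, 5, 9, 7, 8, 6, 4]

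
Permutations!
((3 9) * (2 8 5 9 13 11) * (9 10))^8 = (13)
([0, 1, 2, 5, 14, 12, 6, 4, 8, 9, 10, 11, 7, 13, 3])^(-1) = [0, 1, 2, 14, 7, 3, 6, 12, 8, 9, 10, 11, 5, 13, 4]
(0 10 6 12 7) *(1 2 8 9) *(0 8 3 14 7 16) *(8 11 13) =(0 10 6 12 16)(1 2 3 14 7 11 13 8 9) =[10, 2, 3, 14, 4, 5, 12, 11, 9, 1, 6, 13, 16, 8, 7, 15, 0]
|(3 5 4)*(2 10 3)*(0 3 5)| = |(0 3)(2 10 5 4)| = 4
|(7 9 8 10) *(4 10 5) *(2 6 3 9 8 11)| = |(2 6 3 9 11)(4 10 7 8 5)| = 5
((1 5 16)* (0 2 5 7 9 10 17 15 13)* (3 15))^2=(0 5 1 9 17 15)(2 16 7 10 3 13)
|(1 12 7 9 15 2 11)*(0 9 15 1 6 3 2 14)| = 28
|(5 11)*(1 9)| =2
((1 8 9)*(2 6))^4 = (1 8 9)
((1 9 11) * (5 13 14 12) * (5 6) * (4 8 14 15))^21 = ((1 9 11)(4 8 14 12 6 5 13 15))^21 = (4 5 14 15 6 8 13 12)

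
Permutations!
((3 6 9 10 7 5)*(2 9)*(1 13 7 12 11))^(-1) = ((1 13 7 5 3 6 2 9 10 12 11))^(-1) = (1 11 12 10 9 2 6 3 5 7 13)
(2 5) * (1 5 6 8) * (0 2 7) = (0 2 6 8 1 5 7) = [2, 5, 6, 3, 4, 7, 8, 0, 1]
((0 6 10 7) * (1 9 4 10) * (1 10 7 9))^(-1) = ((0 6 10 9 4 7))^(-1) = (0 7 4 9 10 6)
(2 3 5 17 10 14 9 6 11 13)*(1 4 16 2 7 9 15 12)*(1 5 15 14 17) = (1 4 16 2 3 15 12 5)(6 11 13 7 9)(10 17) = [0, 4, 3, 15, 16, 1, 11, 9, 8, 6, 17, 13, 5, 7, 14, 12, 2, 10]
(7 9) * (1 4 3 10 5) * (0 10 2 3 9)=(0 10 5 1 4 9 7)(2 3)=[10, 4, 3, 2, 9, 1, 6, 0, 8, 7, 5]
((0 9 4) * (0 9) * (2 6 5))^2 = (9)(2 5 6) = ((2 6 5)(4 9))^2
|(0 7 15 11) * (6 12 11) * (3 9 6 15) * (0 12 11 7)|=6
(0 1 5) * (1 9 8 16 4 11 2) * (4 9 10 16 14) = (0 10 16 9 8 14 4 11 2 1 5) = [10, 5, 1, 3, 11, 0, 6, 7, 14, 8, 16, 2, 12, 13, 4, 15, 9]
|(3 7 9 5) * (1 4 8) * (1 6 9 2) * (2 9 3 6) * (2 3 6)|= 8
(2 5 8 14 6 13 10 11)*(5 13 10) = (2 13 5 8 14 6 10 11) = [0, 1, 13, 3, 4, 8, 10, 7, 14, 9, 11, 2, 12, 5, 6]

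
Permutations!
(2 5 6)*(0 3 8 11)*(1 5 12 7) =(0 3 8 11)(1 5 6 2 12 7) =[3, 5, 12, 8, 4, 6, 2, 1, 11, 9, 10, 0, 7]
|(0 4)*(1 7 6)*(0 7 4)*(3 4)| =|(1 3 4 7 6)| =5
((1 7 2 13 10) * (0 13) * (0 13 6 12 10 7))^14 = (0 1 10 12 6)(2 7 13)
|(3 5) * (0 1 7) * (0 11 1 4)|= 6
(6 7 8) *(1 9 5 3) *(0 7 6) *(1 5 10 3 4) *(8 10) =[7, 9, 2, 5, 1, 4, 6, 10, 0, 8, 3] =(0 7 10 3 5 4 1 9 8)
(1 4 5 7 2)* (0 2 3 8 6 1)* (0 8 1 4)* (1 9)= (0 2 8 6 4 5 7 3 9 1)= [2, 0, 8, 9, 5, 7, 4, 3, 6, 1]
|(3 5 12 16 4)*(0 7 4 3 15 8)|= 20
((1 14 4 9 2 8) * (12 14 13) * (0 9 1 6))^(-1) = ((0 9 2 8 6)(1 13 12 14 4))^(-1) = (0 6 8 2 9)(1 4 14 12 13)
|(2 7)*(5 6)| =2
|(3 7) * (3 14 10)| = 4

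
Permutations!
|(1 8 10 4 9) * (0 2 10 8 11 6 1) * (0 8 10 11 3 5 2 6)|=28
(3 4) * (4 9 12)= (3 9 12 4)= [0, 1, 2, 9, 3, 5, 6, 7, 8, 12, 10, 11, 4]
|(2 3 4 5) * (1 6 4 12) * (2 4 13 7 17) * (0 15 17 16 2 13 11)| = |(0 15 17 13 7 16 2 3 12 1 6 11)(4 5)| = 12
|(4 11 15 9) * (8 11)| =|(4 8 11 15 9)| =5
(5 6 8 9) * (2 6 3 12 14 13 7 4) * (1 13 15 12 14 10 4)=[0, 13, 6, 14, 2, 3, 8, 1, 9, 5, 4, 11, 10, 7, 15, 12]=(1 13 7)(2 6 8 9 5 3 14 15 12 10 4)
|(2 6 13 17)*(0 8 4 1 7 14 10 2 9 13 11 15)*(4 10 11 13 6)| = 20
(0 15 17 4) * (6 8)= [15, 1, 2, 3, 0, 5, 8, 7, 6, 9, 10, 11, 12, 13, 14, 17, 16, 4]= (0 15 17 4)(6 8)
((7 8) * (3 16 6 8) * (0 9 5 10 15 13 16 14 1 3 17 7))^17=((0 9 5 10 15 13 16 6 8)(1 3 14)(7 17))^17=(0 8 6 16 13 15 10 5 9)(1 14 3)(7 17)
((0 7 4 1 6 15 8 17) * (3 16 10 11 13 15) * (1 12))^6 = ((0 7 4 12 1 6 3 16 10 11 13 15 8 17))^6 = (0 3 8 1 13 4 10)(6 15 12 11 7 16 17)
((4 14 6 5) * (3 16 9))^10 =(3 16 9)(4 6)(5 14) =((3 16 9)(4 14 6 5))^10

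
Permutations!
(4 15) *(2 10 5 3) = (2 10 5 3)(4 15) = [0, 1, 10, 2, 15, 3, 6, 7, 8, 9, 5, 11, 12, 13, 14, 4]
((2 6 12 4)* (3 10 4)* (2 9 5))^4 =((2 6 12 3 10 4 9 5))^4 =(2 10)(3 5)(4 6)(9 12)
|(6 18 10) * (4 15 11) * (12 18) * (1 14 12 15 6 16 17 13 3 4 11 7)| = |(1 14 12 18 10 16 17 13 3 4 6 15 7)| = 13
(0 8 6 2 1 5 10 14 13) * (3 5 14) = (0 8 6 2 1 14 13)(3 5 10) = [8, 14, 1, 5, 4, 10, 2, 7, 6, 9, 3, 11, 12, 0, 13]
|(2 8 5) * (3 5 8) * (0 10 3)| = 5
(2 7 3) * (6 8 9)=(2 7 3)(6 8 9)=[0, 1, 7, 2, 4, 5, 8, 3, 9, 6]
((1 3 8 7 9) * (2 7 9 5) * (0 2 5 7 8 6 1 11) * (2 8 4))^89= ((0 8 9 11)(1 3 6)(2 4))^89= (0 8 9 11)(1 6 3)(2 4)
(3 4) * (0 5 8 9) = (0 5 8 9)(3 4) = [5, 1, 2, 4, 3, 8, 6, 7, 9, 0]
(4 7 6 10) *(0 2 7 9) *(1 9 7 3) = (0 2 3 1 9)(4 7 6 10) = [2, 9, 3, 1, 7, 5, 10, 6, 8, 0, 4]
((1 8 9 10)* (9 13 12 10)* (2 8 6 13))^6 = ((1 6 13 12 10)(2 8))^6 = (1 6 13 12 10)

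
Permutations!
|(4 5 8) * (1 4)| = 4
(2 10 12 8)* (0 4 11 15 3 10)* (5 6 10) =[4, 1, 0, 5, 11, 6, 10, 7, 2, 9, 12, 15, 8, 13, 14, 3] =(0 4 11 15 3 5 6 10 12 8 2)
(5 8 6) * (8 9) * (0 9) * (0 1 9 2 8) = [2, 9, 8, 3, 4, 1, 5, 7, 6, 0] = (0 2 8 6 5 1 9)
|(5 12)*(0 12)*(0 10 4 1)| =6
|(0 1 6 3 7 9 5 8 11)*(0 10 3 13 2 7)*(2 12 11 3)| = 13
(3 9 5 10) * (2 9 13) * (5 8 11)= (2 9 8 11 5 10 3 13)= [0, 1, 9, 13, 4, 10, 6, 7, 11, 8, 3, 5, 12, 2]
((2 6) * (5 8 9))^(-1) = (2 6)(5 9 8)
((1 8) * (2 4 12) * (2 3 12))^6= (12)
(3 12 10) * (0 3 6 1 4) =(0 3 12 10 6 1 4) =[3, 4, 2, 12, 0, 5, 1, 7, 8, 9, 6, 11, 10]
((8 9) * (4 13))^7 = (4 13)(8 9) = ((4 13)(8 9))^7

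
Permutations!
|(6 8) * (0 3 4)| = 6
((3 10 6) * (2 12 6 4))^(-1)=(2 4 10 3 6 12)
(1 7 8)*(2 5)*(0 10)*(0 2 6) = (0 10 2 5 6)(1 7 8) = [10, 7, 5, 3, 4, 6, 0, 8, 1, 9, 2]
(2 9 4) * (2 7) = (2 9 4 7) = [0, 1, 9, 3, 7, 5, 6, 2, 8, 4]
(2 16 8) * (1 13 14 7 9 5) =(1 13 14 7 9 5)(2 16 8) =[0, 13, 16, 3, 4, 1, 6, 9, 2, 5, 10, 11, 12, 14, 7, 15, 8]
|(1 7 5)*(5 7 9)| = |(1 9 5)| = 3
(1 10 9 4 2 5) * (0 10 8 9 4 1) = (0 10 4 2 5)(1 8 9) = [10, 8, 5, 3, 2, 0, 6, 7, 9, 1, 4]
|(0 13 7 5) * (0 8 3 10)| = 7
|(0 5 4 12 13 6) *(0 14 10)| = |(0 5 4 12 13 6 14 10)| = 8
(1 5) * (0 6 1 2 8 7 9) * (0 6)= (1 5 2 8 7 9 6)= [0, 5, 8, 3, 4, 2, 1, 9, 7, 6]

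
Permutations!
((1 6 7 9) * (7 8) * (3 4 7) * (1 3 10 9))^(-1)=((1 6 8 10 9 3 4 7))^(-1)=(1 7 4 3 9 10 8 6)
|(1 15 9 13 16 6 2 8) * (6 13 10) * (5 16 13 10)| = |(1 15 9 5 16 10 6 2 8)| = 9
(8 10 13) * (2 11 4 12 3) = (2 11 4 12 3)(8 10 13) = [0, 1, 11, 2, 12, 5, 6, 7, 10, 9, 13, 4, 3, 8]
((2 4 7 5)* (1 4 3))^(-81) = (1 5)(2 4)(3 7)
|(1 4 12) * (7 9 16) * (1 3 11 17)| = |(1 4 12 3 11 17)(7 9 16)| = 6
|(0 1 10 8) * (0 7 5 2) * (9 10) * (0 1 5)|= |(0 5 2 1 9 10 8 7)|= 8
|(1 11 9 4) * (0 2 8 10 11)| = 8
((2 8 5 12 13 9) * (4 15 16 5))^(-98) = ((2 8 4 15 16 5 12 13 9))^(-98) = (2 8 4 15 16 5 12 13 9)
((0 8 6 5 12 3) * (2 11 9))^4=(0 12 6)(2 11 9)(3 5 8)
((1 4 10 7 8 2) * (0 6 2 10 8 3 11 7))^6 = (11)(0 10 8 4 1 2 6)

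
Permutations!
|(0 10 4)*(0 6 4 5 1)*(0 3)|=10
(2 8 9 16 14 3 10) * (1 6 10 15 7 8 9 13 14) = [0, 6, 9, 15, 4, 5, 10, 8, 13, 16, 2, 11, 12, 14, 3, 7, 1] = (1 6 10 2 9 16)(3 15 7 8 13 14)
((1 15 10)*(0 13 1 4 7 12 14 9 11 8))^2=((0 13 1 15 10 4 7 12 14 9 11 8))^2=(0 1 10 7 14 11)(4 12 9 8 13 15)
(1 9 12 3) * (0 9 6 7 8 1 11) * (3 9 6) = [6, 3, 2, 11, 4, 5, 7, 8, 1, 12, 10, 0, 9] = (0 6 7 8 1 3 11)(9 12)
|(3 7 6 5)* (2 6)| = 5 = |(2 6 5 3 7)|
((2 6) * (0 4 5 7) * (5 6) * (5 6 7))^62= ((0 4 7)(2 6))^62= (0 7 4)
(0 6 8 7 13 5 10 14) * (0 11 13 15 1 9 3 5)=(0 6 8 7 15 1 9 3 5 10 14 11 13)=[6, 9, 2, 5, 4, 10, 8, 15, 7, 3, 14, 13, 12, 0, 11, 1]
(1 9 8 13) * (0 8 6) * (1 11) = (0 8 13 11 1 9 6) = [8, 9, 2, 3, 4, 5, 0, 7, 13, 6, 10, 1, 12, 11]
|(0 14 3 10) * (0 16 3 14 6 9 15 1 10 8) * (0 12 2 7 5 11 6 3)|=|(0 3 8 12 2 7 5 11 6 9 15 1 10 16)|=14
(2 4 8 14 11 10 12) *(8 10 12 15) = (2 4 10 15 8 14 11 12) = [0, 1, 4, 3, 10, 5, 6, 7, 14, 9, 15, 12, 2, 13, 11, 8]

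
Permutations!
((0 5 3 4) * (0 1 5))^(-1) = ((1 5 3 4))^(-1) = (1 4 3 5)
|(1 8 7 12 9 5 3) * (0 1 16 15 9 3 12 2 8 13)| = |(0 1 13)(2 8 7)(3 16 15 9 5 12)| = 6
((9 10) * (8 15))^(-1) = ((8 15)(9 10))^(-1) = (8 15)(9 10)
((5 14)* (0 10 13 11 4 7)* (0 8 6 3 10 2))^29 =(0 2)(3 7 13 6 4 10 8 11)(5 14)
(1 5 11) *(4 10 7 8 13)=[0, 5, 2, 3, 10, 11, 6, 8, 13, 9, 7, 1, 12, 4]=(1 5 11)(4 10 7 8 13)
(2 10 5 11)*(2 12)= (2 10 5 11 12)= [0, 1, 10, 3, 4, 11, 6, 7, 8, 9, 5, 12, 2]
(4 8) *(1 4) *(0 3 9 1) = [3, 4, 2, 9, 8, 5, 6, 7, 0, 1] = (0 3 9 1 4 8)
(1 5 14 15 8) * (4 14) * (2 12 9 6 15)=(1 5 4 14 2 12 9 6 15 8)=[0, 5, 12, 3, 14, 4, 15, 7, 1, 6, 10, 11, 9, 13, 2, 8]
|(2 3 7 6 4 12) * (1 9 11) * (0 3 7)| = |(0 3)(1 9 11)(2 7 6 4 12)| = 30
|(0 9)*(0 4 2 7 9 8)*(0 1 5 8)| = |(1 5 8)(2 7 9 4)| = 12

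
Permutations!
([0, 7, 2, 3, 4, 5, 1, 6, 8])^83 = [0, 6, 2, 3, 4, 5, 7, 1, 8]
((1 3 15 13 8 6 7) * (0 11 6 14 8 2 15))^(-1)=((0 11 6 7 1 3)(2 15 13)(8 14))^(-1)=(0 3 1 7 6 11)(2 13 15)(8 14)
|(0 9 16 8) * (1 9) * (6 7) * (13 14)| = 10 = |(0 1 9 16 8)(6 7)(13 14)|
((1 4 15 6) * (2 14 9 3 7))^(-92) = (15)(2 3 14 7 9)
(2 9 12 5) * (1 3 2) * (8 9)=(1 3 2 8 9 12 5)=[0, 3, 8, 2, 4, 1, 6, 7, 9, 12, 10, 11, 5]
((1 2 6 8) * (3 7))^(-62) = (1 6)(2 8)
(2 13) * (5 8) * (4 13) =[0, 1, 4, 3, 13, 8, 6, 7, 5, 9, 10, 11, 12, 2] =(2 4 13)(5 8)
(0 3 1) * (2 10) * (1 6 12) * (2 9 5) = (0 3 6 12 1)(2 10 9 5) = [3, 0, 10, 6, 4, 2, 12, 7, 8, 5, 9, 11, 1]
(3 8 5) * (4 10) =(3 8 5)(4 10) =[0, 1, 2, 8, 10, 3, 6, 7, 5, 9, 4]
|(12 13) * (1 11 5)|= |(1 11 5)(12 13)|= 6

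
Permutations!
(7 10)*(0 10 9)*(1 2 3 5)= (0 10 7 9)(1 2 3 5)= [10, 2, 3, 5, 4, 1, 6, 9, 8, 0, 7]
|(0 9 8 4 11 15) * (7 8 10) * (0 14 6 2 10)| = |(0 9)(2 10 7 8 4 11 15 14 6)| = 18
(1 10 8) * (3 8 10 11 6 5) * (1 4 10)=[0, 11, 2, 8, 10, 3, 5, 7, 4, 9, 1, 6]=(1 11 6 5 3 8 4 10)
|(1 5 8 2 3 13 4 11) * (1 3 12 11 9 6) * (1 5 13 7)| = 12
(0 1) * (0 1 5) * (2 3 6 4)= [5, 1, 3, 6, 2, 0, 4]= (0 5)(2 3 6 4)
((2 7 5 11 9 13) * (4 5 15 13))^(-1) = (2 13 15 7)(4 9 11 5)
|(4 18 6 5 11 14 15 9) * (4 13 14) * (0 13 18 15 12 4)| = |(0 13 14 12 4 15 9 18 6 5 11)| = 11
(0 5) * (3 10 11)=[5, 1, 2, 10, 4, 0, 6, 7, 8, 9, 11, 3]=(0 5)(3 10 11)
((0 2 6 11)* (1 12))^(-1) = (0 11 6 2)(1 12) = ((0 2 6 11)(1 12))^(-1)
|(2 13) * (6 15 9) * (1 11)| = 6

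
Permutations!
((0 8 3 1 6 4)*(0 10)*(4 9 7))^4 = ((0 8 3 1 6 9 7 4 10))^4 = (0 6 10 1 4 3 7 8 9)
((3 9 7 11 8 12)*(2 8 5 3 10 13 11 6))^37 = ((2 8 12 10 13 11 5 3 9 7 6))^37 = (2 13 9 8 11 7 12 5 6 10 3)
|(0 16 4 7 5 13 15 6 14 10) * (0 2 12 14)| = |(0 16 4 7 5 13 15 6)(2 12 14 10)| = 8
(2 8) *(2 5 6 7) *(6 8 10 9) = (2 10 9 6 7)(5 8) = [0, 1, 10, 3, 4, 8, 7, 2, 5, 6, 9]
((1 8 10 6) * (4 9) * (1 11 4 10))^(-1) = (1 8)(4 11 6 10 9)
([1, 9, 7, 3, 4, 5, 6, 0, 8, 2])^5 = (9)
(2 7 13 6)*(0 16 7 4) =(0 16 7 13 6 2 4) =[16, 1, 4, 3, 0, 5, 2, 13, 8, 9, 10, 11, 12, 6, 14, 15, 7]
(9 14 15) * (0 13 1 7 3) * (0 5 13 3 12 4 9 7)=(0 3 5 13 1)(4 9 14 15 7 12)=[3, 0, 2, 5, 9, 13, 6, 12, 8, 14, 10, 11, 4, 1, 15, 7]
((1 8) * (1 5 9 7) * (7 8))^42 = ((1 7)(5 9 8))^42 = (9)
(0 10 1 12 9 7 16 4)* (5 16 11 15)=(0 10 1 12 9 7 11 15 5 16 4)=[10, 12, 2, 3, 0, 16, 6, 11, 8, 7, 1, 15, 9, 13, 14, 5, 4]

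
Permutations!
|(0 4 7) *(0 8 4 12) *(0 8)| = |(0 12 8 4 7)| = 5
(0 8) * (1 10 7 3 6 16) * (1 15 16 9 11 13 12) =(0 8)(1 10 7 3 6 9 11 13 12)(15 16) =[8, 10, 2, 6, 4, 5, 9, 3, 0, 11, 7, 13, 1, 12, 14, 16, 15]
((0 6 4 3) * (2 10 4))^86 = (0 2 4)(3 6 10)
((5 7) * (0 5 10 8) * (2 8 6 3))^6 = (0 2 6 7)(3 10 5 8)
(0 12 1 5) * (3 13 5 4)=(0 12 1 4 3 13 5)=[12, 4, 2, 13, 3, 0, 6, 7, 8, 9, 10, 11, 1, 5]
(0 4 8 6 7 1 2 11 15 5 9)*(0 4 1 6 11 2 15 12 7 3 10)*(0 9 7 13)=(0 1 15 5 7 6 3 10 9 4 8 11 12 13)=[1, 15, 2, 10, 8, 7, 3, 6, 11, 4, 9, 12, 13, 0, 14, 5]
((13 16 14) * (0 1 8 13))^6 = (16)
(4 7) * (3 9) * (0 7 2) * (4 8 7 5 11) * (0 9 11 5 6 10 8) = (0 6 10 8 7)(2 9 3 11 4) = [6, 1, 9, 11, 2, 5, 10, 0, 7, 3, 8, 4]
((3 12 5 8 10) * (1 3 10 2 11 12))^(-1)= ((1 3)(2 11 12 5 8))^(-1)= (1 3)(2 8 5 12 11)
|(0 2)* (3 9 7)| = 6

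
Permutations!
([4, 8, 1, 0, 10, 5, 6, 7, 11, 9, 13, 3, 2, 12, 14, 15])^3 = [13, 3, 11, 10, 12, 5, 6, 7, 0, 9, 2, 4, 8, 1, 14, 15]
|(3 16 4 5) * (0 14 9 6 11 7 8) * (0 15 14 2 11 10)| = |(0 2 11 7 8 15 14 9 6 10)(3 16 4 5)| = 20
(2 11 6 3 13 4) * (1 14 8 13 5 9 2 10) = (1 14 8 13 4 10)(2 11 6 3 5 9) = [0, 14, 11, 5, 10, 9, 3, 7, 13, 2, 1, 6, 12, 4, 8]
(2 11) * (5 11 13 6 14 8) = (2 13 6 14 8 5 11) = [0, 1, 13, 3, 4, 11, 14, 7, 5, 9, 10, 2, 12, 6, 8]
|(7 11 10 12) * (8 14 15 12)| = |(7 11 10 8 14 15 12)| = 7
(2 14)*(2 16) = (2 14 16) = [0, 1, 14, 3, 4, 5, 6, 7, 8, 9, 10, 11, 12, 13, 16, 15, 2]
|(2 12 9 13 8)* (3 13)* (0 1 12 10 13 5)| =12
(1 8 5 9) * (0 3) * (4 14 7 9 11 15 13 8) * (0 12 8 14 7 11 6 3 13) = (0 13 14 11 15)(1 4 7 9)(3 12 8 5 6) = [13, 4, 2, 12, 7, 6, 3, 9, 5, 1, 10, 15, 8, 14, 11, 0]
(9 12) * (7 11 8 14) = [0, 1, 2, 3, 4, 5, 6, 11, 14, 12, 10, 8, 9, 13, 7] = (7 11 8 14)(9 12)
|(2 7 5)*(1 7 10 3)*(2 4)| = |(1 7 5 4 2 10 3)| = 7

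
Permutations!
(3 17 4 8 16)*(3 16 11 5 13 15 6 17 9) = (3 9)(4 8 11 5 13 15 6 17) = [0, 1, 2, 9, 8, 13, 17, 7, 11, 3, 10, 5, 12, 15, 14, 6, 16, 4]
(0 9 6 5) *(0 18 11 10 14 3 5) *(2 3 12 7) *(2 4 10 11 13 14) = [9, 1, 3, 5, 10, 18, 0, 4, 8, 6, 2, 11, 7, 14, 12, 15, 16, 17, 13] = (0 9 6)(2 3 5 18 13 14 12 7 4 10)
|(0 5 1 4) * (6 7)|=4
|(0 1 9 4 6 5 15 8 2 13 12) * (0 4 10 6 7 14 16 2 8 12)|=|(0 1 9 10 6 5 15 12 4 7 14 16 2 13)|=14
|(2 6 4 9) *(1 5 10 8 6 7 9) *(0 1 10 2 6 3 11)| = |(0 1 5 2 7 9 6 4 10 8 3 11)| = 12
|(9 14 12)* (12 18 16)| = |(9 14 18 16 12)| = 5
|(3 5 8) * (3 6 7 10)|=6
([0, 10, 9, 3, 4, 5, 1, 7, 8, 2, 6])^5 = [0, 6, 9, 3, 4, 5, 10, 7, 8, 2, 1]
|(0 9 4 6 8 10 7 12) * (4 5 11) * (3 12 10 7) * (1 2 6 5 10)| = |(0 9 10 3 12)(1 2 6 8 7)(4 5 11)| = 15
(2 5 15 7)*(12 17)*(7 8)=[0, 1, 5, 3, 4, 15, 6, 2, 7, 9, 10, 11, 17, 13, 14, 8, 16, 12]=(2 5 15 8 7)(12 17)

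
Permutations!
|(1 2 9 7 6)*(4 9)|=6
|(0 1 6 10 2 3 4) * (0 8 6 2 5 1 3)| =9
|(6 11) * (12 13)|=|(6 11)(12 13)|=2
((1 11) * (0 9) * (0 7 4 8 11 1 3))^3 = ((0 9 7 4 8 11 3))^3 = (0 4 3 7 11 9 8)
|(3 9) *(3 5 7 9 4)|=|(3 4)(5 7 9)|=6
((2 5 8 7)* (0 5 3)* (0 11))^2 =(0 8 2 11 5 7 3)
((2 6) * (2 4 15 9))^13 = (2 15 6 9 4)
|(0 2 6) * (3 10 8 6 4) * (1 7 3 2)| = |(0 1 7 3 10 8 6)(2 4)| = 14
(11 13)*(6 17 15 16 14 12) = (6 17 15 16 14 12)(11 13) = [0, 1, 2, 3, 4, 5, 17, 7, 8, 9, 10, 13, 6, 11, 12, 16, 14, 15]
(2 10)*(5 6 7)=(2 10)(5 6 7)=[0, 1, 10, 3, 4, 6, 7, 5, 8, 9, 2]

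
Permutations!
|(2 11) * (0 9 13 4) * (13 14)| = |(0 9 14 13 4)(2 11)| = 10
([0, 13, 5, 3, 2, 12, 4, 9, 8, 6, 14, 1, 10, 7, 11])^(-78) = [0, 2, 1, 3, 11, 13, 14, 12, 8, 10, 9, 4, 7, 5, 6]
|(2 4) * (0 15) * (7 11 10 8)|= 4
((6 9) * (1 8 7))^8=((1 8 7)(6 9))^8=(9)(1 7 8)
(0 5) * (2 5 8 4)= [8, 1, 5, 3, 2, 0, 6, 7, 4]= (0 8 4 2 5)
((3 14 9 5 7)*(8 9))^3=((3 14 8 9 5 7))^3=(3 9)(5 14)(7 8)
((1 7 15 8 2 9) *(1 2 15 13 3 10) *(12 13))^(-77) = (1 7 12 13 3 10)(2 9)(8 15)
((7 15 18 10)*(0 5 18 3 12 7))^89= ((0 5 18 10)(3 12 7 15))^89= (0 5 18 10)(3 12 7 15)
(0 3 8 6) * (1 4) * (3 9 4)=[9, 3, 2, 8, 1, 5, 0, 7, 6, 4]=(0 9 4 1 3 8 6)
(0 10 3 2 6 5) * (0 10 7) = (0 7)(2 6 5 10 3) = [7, 1, 6, 2, 4, 10, 5, 0, 8, 9, 3]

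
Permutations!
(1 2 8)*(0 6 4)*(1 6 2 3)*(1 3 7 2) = (0 1 7 2 8 6 4) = [1, 7, 8, 3, 0, 5, 4, 2, 6]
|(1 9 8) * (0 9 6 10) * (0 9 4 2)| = |(0 4 2)(1 6 10 9 8)| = 15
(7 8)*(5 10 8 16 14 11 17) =(5 10 8 7 16 14 11 17) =[0, 1, 2, 3, 4, 10, 6, 16, 7, 9, 8, 17, 12, 13, 11, 15, 14, 5]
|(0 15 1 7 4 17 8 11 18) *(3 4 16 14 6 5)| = 14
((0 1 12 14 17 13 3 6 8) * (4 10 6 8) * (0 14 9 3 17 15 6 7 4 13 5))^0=((0 1 12 9 3 8 14 15 6 13 17 5)(4 10 7))^0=(17)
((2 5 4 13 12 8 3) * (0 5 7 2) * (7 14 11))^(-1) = ((0 5 4 13 12 8 3)(2 14 11 7))^(-1) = (0 3 8 12 13 4 5)(2 7 11 14)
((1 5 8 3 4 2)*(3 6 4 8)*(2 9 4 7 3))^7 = (1 5 2)(3 7 6 8)(4 9)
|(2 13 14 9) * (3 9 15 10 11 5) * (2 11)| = 20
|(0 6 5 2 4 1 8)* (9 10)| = 14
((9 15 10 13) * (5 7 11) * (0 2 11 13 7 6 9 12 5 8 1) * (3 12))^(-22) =((0 2 11 8 1)(3 12 5 6 9 15 10 7 13))^(-22) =(0 8 2 1 11)(3 15 12 10 5 7 6 13 9)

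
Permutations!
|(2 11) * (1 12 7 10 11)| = |(1 12 7 10 11 2)| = 6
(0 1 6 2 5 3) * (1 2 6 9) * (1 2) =[1, 9, 5, 0, 4, 3, 6, 7, 8, 2] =(0 1 9 2 5 3)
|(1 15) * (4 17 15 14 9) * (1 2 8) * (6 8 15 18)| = |(1 14 9 4 17 18 6 8)(2 15)| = 8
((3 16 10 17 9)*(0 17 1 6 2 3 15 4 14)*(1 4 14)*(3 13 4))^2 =((0 17 9 15 14)(1 6 2 13 4)(3 16 10))^2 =(0 9 14 17 15)(1 2 4 6 13)(3 10 16)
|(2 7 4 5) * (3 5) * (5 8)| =|(2 7 4 3 8 5)| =6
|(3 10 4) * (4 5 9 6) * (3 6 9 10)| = 2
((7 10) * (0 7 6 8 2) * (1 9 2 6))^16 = (0 9 10)(1 7 2)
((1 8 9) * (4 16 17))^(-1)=((1 8 9)(4 16 17))^(-1)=(1 9 8)(4 17 16)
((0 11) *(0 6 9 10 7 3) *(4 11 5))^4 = (0 6 3 11 7 4 10 5 9)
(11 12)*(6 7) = (6 7)(11 12) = [0, 1, 2, 3, 4, 5, 7, 6, 8, 9, 10, 12, 11]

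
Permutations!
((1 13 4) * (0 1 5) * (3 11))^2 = ((0 1 13 4 5)(3 11))^2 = (0 13 5 1 4)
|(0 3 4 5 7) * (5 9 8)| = |(0 3 4 9 8 5 7)| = 7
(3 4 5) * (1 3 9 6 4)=(1 3)(4 5 9 6)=[0, 3, 2, 1, 5, 9, 4, 7, 8, 6]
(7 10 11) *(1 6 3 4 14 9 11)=[0, 6, 2, 4, 14, 5, 3, 10, 8, 11, 1, 7, 12, 13, 9]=(1 6 3 4 14 9 11 7 10)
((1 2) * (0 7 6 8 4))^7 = (0 6 4 7 8)(1 2)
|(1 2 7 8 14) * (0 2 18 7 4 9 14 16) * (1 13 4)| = 28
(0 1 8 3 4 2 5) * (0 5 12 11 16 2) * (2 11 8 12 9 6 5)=(0 1 12 8 3 4)(2 9 6 5)(11 16)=[1, 12, 9, 4, 0, 2, 5, 7, 3, 6, 10, 16, 8, 13, 14, 15, 11]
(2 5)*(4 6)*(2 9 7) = (2 5 9 7)(4 6) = [0, 1, 5, 3, 6, 9, 4, 2, 8, 7]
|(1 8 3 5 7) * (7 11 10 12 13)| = |(1 8 3 5 11 10 12 13 7)| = 9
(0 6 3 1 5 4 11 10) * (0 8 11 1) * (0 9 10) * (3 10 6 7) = (0 7 3 9 6 10 8 11)(1 5 4) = [7, 5, 2, 9, 1, 4, 10, 3, 11, 6, 8, 0]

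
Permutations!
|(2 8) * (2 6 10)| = 4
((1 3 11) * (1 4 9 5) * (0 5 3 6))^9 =(0 5 1 6)(3 11 4 9)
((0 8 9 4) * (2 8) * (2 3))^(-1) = ((0 3 2 8 9 4))^(-1) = (0 4 9 8 2 3)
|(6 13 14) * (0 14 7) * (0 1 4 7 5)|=15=|(0 14 6 13 5)(1 4 7)|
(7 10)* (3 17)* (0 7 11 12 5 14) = [7, 1, 2, 17, 4, 14, 6, 10, 8, 9, 11, 12, 5, 13, 0, 15, 16, 3] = (0 7 10 11 12 5 14)(3 17)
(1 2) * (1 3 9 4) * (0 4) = (0 4 1 2 3 9) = [4, 2, 3, 9, 1, 5, 6, 7, 8, 0]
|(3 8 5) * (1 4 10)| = |(1 4 10)(3 8 5)| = 3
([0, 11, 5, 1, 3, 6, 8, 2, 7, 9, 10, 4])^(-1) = (1 3 4 11)(2 7 8 6 5)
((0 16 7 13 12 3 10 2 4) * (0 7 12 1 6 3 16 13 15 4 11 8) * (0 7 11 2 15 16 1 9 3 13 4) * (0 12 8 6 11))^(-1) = ((0 4)(1 11 6 13 9 3 10 15 12)(7 16 8))^(-1) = (0 4)(1 12 15 10 3 9 13 6 11)(7 8 16)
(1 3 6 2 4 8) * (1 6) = (1 3)(2 4 8 6) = [0, 3, 4, 1, 8, 5, 2, 7, 6]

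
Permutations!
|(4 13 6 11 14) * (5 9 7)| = 15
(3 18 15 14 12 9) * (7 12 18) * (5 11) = (3 7 12 9)(5 11)(14 18 15) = [0, 1, 2, 7, 4, 11, 6, 12, 8, 3, 10, 5, 9, 13, 18, 14, 16, 17, 15]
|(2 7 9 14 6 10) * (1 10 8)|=|(1 10 2 7 9 14 6 8)|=8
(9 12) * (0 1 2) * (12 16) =(0 1 2)(9 16 12) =[1, 2, 0, 3, 4, 5, 6, 7, 8, 16, 10, 11, 9, 13, 14, 15, 12]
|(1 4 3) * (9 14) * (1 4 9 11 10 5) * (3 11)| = 8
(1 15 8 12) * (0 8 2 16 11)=(0 8 12 1 15 2 16 11)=[8, 15, 16, 3, 4, 5, 6, 7, 12, 9, 10, 0, 1, 13, 14, 2, 11]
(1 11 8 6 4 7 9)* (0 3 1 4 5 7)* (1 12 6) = (0 3 12 6 5 7 9 4)(1 11 8) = [3, 11, 2, 12, 0, 7, 5, 9, 1, 4, 10, 8, 6]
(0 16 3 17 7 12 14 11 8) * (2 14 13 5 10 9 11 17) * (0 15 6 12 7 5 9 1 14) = (0 16 3 2)(1 14 17 5 10)(6 12 13 9 11 8 15) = [16, 14, 0, 2, 4, 10, 12, 7, 15, 11, 1, 8, 13, 9, 17, 6, 3, 5]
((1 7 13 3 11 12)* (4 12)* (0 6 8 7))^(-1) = ((0 6 8 7 13 3 11 4 12 1))^(-1) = (0 1 12 4 11 3 13 7 8 6)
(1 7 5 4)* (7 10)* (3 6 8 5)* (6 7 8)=(1 10 8 5 4)(3 7)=[0, 10, 2, 7, 1, 4, 6, 3, 5, 9, 8]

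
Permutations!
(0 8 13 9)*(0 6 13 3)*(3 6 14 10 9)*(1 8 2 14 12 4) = (0 2 14 10 9 12 4 1 8 6 13 3) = [2, 8, 14, 0, 1, 5, 13, 7, 6, 12, 9, 11, 4, 3, 10]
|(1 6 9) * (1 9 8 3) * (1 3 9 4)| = 5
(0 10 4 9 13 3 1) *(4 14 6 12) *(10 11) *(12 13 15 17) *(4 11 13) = (0 13 3 1)(4 9 15 17 12 11 10 14 6) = [13, 0, 2, 1, 9, 5, 4, 7, 8, 15, 14, 10, 11, 3, 6, 17, 16, 12]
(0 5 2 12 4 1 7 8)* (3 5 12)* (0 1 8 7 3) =[12, 3, 0, 5, 8, 2, 6, 7, 1, 9, 10, 11, 4] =(0 12 4 8 1 3 5 2)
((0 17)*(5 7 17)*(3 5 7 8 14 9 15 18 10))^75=((0 7 17)(3 5 8 14 9 15 18 10))^75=(3 14 18 5 9 10 8 15)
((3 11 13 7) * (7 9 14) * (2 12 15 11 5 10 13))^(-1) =((2 12 15 11)(3 5 10 13 9 14 7))^(-1) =(2 11 15 12)(3 7 14 9 13 10 5)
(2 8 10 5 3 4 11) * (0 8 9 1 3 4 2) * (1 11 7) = [8, 3, 9, 2, 7, 4, 6, 1, 10, 11, 5, 0] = (0 8 10 5 4 7 1 3 2 9 11)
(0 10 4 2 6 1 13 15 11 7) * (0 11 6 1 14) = (0 10 4 2 1 13 15 6 14)(7 11) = [10, 13, 1, 3, 2, 5, 14, 11, 8, 9, 4, 7, 12, 15, 0, 6]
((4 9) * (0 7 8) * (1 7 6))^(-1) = (0 8 7 1 6)(4 9)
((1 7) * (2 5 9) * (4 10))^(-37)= (1 7)(2 9 5)(4 10)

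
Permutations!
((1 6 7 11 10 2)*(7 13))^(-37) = ((1 6 13 7 11 10 2))^(-37) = (1 10 7 6 2 11 13)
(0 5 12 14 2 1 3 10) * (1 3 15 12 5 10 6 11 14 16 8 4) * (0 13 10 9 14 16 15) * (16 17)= [9, 0, 3, 6, 1, 5, 11, 7, 4, 14, 13, 17, 15, 10, 2, 12, 8, 16]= (0 9 14 2 3 6 11 17 16 8 4 1)(10 13)(12 15)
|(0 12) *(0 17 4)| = |(0 12 17 4)| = 4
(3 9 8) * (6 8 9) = (9)(3 6 8) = [0, 1, 2, 6, 4, 5, 8, 7, 3, 9]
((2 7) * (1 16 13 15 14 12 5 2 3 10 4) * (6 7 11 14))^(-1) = (1 4 10 3 7 6 15 13 16)(2 5 12 14 11)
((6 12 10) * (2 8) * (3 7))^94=(6 12 10)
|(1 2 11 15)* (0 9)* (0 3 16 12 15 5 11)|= |(0 9 3 16 12 15 1 2)(5 11)|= 8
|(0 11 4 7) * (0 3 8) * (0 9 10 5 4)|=|(0 11)(3 8 9 10 5 4 7)|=14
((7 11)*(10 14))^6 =((7 11)(10 14))^6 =(14)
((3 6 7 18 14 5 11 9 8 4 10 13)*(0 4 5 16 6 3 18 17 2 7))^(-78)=((0 4 10 13 18 14 16 6)(2 7 17)(5 11 9 8))^(-78)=(0 10 18 16)(4 13 14 6)(5 9)(8 11)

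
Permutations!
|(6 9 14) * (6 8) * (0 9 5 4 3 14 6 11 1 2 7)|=12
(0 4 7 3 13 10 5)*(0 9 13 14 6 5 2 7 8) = (0 4 8)(2 7 3 14 6 5 9 13 10) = [4, 1, 7, 14, 8, 9, 5, 3, 0, 13, 2, 11, 12, 10, 6]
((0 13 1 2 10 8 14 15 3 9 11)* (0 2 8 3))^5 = (0 15 14 8 1 13)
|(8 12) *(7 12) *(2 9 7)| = |(2 9 7 12 8)| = 5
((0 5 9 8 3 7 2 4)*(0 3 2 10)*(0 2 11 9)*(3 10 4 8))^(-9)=(0 5)(2 10 4 7 3 9 11 8)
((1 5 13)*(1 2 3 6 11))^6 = ((1 5 13 2 3 6 11))^6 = (1 11 6 3 2 13 5)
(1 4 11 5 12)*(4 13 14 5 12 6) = [0, 13, 2, 3, 11, 6, 4, 7, 8, 9, 10, 12, 1, 14, 5] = (1 13 14 5 6 4 11 12)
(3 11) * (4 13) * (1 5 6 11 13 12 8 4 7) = (1 5 6 11 3 13 7)(4 12 8) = [0, 5, 2, 13, 12, 6, 11, 1, 4, 9, 10, 3, 8, 7]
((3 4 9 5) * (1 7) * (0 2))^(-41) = (0 2)(1 7)(3 5 9 4)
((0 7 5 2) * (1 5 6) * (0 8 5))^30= (8)(0 6)(1 7)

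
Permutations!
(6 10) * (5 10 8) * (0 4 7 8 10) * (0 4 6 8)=[6, 1, 2, 3, 7, 4, 10, 0, 5, 9, 8]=(0 6 10 8 5 4 7)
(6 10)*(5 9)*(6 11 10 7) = [0, 1, 2, 3, 4, 9, 7, 6, 8, 5, 11, 10] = (5 9)(6 7)(10 11)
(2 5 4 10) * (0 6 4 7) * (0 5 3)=(0 6 4 10 2 3)(5 7)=[6, 1, 3, 0, 10, 7, 4, 5, 8, 9, 2]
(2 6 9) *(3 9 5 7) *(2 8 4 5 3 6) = (3 9 8 4 5 7 6) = [0, 1, 2, 9, 5, 7, 3, 6, 4, 8]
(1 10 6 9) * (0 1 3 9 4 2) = [1, 10, 0, 9, 2, 5, 4, 7, 8, 3, 6] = (0 1 10 6 4 2)(3 9)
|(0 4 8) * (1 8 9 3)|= 6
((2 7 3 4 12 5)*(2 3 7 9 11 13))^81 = ((2 9 11 13)(3 4 12 5))^81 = (2 9 11 13)(3 4 12 5)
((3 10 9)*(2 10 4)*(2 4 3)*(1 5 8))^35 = (1 8 5)(2 9 10)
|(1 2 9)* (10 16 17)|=|(1 2 9)(10 16 17)|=3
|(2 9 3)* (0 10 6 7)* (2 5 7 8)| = |(0 10 6 8 2 9 3 5 7)| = 9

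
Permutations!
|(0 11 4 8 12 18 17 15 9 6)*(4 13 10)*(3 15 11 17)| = |(0 17 11 13 10 4 8 12 18 3 15 9 6)| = 13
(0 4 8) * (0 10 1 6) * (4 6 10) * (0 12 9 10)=(0 6 12 9 10 1)(4 8)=[6, 0, 2, 3, 8, 5, 12, 7, 4, 10, 1, 11, 9]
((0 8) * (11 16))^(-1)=(0 8)(11 16)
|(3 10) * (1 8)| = |(1 8)(3 10)| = 2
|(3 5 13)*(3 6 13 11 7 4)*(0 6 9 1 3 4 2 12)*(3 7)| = 24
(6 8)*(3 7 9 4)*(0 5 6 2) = (0 5 6 8 2)(3 7 9 4) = [5, 1, 0, 7, 3, 6, 8, 9, 2, 4]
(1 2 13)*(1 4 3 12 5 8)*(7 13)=(1 2 7 13 4 3 12 5 8)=[0, 2, 7, 12, 3, 8, 6, 13, 1, 9, 10, 11, 5, 4]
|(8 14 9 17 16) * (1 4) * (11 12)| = |(1 4)(8 14 9 17 16)(11 12)| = 10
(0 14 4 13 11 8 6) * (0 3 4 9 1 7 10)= [14, 7, 2, 4, 13, 5, 3, 10, 6, 1, 0, 8, 12, 11, 9]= (0 14 9 1 7 10)(3 4 13 11 8 6)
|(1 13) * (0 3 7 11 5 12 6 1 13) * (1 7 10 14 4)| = 30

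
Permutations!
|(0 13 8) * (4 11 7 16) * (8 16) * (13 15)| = 8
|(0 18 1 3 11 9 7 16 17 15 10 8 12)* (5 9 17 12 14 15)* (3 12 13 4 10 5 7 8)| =|(0 18 1 12)(3 11 17 7 16 13 4 10)(5 9 8 14 15)| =40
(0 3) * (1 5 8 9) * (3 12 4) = [12, 5, 2, 0, 3, 8, 6, 7, 9, 1, 10, 11, 4] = (0 12 4 3)(1 5 8 9)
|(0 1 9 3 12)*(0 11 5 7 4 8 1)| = |(1 9 3 12 11 5 7 4 8)| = 9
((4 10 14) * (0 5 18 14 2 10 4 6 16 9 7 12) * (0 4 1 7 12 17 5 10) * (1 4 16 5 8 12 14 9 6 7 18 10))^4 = (0 14 12 10 18 17 6)(1 7 16 2 9 8 5) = ((0 1 18 9 14 7 17 8 12 16 6 5 10 2))^4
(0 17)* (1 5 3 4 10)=(0 17)(1 5 3 4 10)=[17, 5, 2, 4, 10, 3, 6, 7, 8, 9, 1, 11, 12, 13, 14, 15, 16, 0]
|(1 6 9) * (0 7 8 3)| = 12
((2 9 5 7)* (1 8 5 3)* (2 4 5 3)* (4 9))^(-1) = (1 3 8)(2 9 7 5 4) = ((1 8 3)(2 4 5 7 9))^(-1)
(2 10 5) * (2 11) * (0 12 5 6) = [12, 1, 10, 3, 4, 11, 0, 7, 8, 9, 6, 2, 5] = (0 12 5 11 2 10 6)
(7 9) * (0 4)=[4, 1, 2, 3, 0, 5, 6, 9, 8, 7]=(0 4)(7 9)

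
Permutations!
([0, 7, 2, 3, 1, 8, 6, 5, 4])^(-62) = [0, 8, 2, 3, 5, 1, 6, 4, 7]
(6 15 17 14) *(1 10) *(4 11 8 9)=(1 10)(4 11 8 9)(6 15 17 14)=[0, 10, 2, 3, 11, 5, 15, 7, 9, 4, 1, 8, 12, 13, 6, 17, 16, 14]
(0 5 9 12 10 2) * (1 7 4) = (0 5 9 12 10 2)(1 7 4) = [5, 7, 0, 3, 1, 9, 6, 4, 8, 12, 2, 11, 10]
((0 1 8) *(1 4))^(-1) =(0 8 1 4)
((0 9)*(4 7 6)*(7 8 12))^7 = ((0 9)(4 8 12 7 6))^7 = (0 9)(4 12 6 8 7)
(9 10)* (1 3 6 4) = (1 3 6 4)(9 10) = [0, 3, 2, 6, 1, 5, 4, 7, 8, 10, 9]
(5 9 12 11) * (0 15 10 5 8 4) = [15, 1, 2, 3, 0, 9, 6, 7, 4, 12, 5, 8, 11, 13, 14, 10] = (0 15 10 5 9 12 11 8 4)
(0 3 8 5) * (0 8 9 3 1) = (0 1)(3 9)(5 8) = [1, 0, 2, 9, 4, 8, 6, 7, 5, 3]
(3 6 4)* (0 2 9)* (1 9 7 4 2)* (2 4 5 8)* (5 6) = (0 1 9)(2 7 6 4 3 5 8) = [1, 9, 7, 5, 3, 8, 4, 6, 2, 0]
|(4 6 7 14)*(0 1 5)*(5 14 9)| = |(0 1 14 4 6 7 9 5)| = 8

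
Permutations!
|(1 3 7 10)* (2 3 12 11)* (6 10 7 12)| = |(1 6 10)(2 3 12 11)| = 12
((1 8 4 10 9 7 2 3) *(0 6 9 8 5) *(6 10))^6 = (0 7 10 2 8 3 4 1 6 5 9)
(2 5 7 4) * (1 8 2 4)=(1 8 2 5 7)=[0, 8, 5, 3, 4, 7, 6, 1, 2]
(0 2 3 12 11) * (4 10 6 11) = (0 2 3 12 4 10 6 11) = [2, 1, 3, 12, 10, 5, 11, 7, 8, 9, 6, 0, 4]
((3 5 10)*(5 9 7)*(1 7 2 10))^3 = ((1 7 5)(2 10 3 9))^3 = (2 9 3 10)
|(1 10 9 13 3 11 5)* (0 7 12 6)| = 28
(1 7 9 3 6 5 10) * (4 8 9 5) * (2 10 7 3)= [0, 3, 10, 6, 8, 7, 4, 5, 9, 2, 1]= (1 3 6 4 8 9 2 10)(5 7)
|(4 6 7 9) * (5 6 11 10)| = 7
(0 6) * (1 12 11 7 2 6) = (0 1 12 11 7 2 6) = [1, 12, 6, 3, 4, 5, 0, 2, 8, 9, 10, 7, 11]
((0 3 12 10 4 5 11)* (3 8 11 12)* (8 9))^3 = (0 11 8 9)(4 10 12 5)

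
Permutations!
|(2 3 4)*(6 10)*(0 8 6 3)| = 7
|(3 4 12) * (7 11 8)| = |(3 4 12)(7 11 8)| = 3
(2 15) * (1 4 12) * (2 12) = (1 4 2 15 12) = [0, 4, 15, 3, 2, 5, 6, 7, 8, 9, 10, 11, 1, 13, 14, 12]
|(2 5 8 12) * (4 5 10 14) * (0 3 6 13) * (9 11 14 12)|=12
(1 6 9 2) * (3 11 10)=[0, 6, 1, 11, 4, 5, 9, 7, 8, 2, 3, 10]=(1 6 9 2)(3 11 10)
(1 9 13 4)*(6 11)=(1 9 13 4)(6 11)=[0, 9, 2, 3, 1, 5, 11, 7, 8, 13, 10, 6, 12, 4]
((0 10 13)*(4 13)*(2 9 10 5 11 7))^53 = ((0 5 11 7 2 9 10 4 13))^53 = (0 13 4 10 9 2 7 11 5)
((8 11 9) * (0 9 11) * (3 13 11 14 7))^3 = ((0 9 8)(3 13 11 14 7))^3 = (3 14 13 7 11)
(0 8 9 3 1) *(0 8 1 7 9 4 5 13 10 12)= (0 1 8 4 5 13 10 12)(3 7 9)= [1, 8, 2, 7, 5, 13, 6, 9, 4, 3, 12, 11, 0, 10]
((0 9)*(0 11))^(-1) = ((0 9 11))^(-1) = (0 11 9)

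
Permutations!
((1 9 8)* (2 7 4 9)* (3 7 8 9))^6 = ((9)(1 2 8)(3 7 4))^6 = (9)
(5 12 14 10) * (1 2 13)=[0, 2, 13, 3, 4, 12, 6, 7, 8, 9, 5, 11, 14, 1, 10]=(1 2 13)(5 12 14 10)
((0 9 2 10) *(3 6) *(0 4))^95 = (10)(3 6)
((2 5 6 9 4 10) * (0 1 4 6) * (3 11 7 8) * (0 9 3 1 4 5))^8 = ((0 4 10 2)(1 5 9 6 3 11 7 8))^8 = (11)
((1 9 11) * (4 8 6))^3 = ((1 9 11)(4 8 6))^3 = (11)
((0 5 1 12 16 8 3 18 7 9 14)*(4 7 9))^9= ((0 5 1 12 16 8 3 18 9 14)(4 7))^9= (0 14 9 18 3 8 16 12 1 5)(4 7)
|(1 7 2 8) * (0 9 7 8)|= 4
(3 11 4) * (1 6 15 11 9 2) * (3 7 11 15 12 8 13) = [0, 6, 1, 9, 7, 5, 12, 11, 13, 2, 10, 4, 8, 3, 14, 15] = (15)(1 6 12 8 13 3 9 2)(4 7 11)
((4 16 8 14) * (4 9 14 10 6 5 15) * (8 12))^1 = ((4 16 12 8 10 6 5 15)(9 14))^1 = (4 16 12 8 10 6 5 15)(9 14)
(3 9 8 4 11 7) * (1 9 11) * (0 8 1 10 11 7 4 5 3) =(0 8 5 3 7)(1 9)(4 10 11) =[8, 9, 2, 7, 10, 3, 6, 0, 5, 1, 11, 4]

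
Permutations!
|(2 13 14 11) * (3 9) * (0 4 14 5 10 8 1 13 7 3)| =40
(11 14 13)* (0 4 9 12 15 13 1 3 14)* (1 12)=(0 4 9 1 3 14 12 15 13 11)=[4, 3, 2, 14, 9, 5, 6, 7, 8, 1, 10, 0, 15, 11, 12, 13]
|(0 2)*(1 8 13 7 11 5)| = 6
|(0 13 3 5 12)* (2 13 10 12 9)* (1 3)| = |(0 10 12)(1 3 5 9 2 13)| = 6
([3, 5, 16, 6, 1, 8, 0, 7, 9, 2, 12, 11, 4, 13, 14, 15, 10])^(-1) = (0 6 3)(1 4 12 10 16 2 9 8 5)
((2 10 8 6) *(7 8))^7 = ((2 10 7 8 6))^7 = (2 7 6 10 8)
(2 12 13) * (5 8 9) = (2 12 13)(5 8 9) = [0, 1, 12, 3, 4, 8, 6, 7, 9, 5, 10, 11, 13, 2]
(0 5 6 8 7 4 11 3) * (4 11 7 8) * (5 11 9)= [11, 1, 2, 0, 7, 6, 4, 9, 8, 5, 10, 3]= (0 11 3)(4 7 9 5 6)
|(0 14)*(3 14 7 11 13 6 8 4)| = 9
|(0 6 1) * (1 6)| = |(6)(0 1)| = 2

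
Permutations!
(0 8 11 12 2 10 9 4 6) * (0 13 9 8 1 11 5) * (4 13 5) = [1, 11, 10, 3, 6, 0, 5, 7, 4, 13, 8, 12, 2, 9] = (0 1 11 12 2 10 8 4 6 5)(9 13)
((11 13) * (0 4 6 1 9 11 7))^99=(0 1 13 4 9 7 6 11)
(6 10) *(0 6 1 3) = (0 6 10 1 3) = [6, 3, 2, 0, 4, 5, 10, 7, 8, 9, 1]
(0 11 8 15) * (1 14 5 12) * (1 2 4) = (0 11 8 15)(1 14 5 12 2 4) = [11, 14, 4, 3, 1, 12, 6, 7, 15, 9, 10, 8, 2, 13, 5, 0]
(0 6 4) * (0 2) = [6, 1, 0, 3, 2, 5, 4] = (0 6 4 2)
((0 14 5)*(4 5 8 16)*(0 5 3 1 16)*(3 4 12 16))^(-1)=((0 14 8)(1 3)(12 16))^(-1)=(0 8 14)(1 3)(12 16)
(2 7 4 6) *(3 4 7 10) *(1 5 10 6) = (1 5 10 3 4)(2 6) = [0, 5, 6, 4, 1, 10, 2, 7, 8, 9, 3]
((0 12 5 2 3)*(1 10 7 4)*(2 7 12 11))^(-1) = ((0 11 2 3)(1 10 12 5 7 4))^(-1) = (0 3 2 11)(1 4 7 5 12 10)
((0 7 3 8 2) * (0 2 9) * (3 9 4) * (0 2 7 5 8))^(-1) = (0 3 4 8 5)(2 9 7)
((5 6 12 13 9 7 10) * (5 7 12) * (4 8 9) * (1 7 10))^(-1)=(1 7)(4 13 12 9 8)(5 6)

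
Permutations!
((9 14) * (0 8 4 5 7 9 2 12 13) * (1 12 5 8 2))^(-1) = (0 13 12 1 14 9 7 5 2)(4 8)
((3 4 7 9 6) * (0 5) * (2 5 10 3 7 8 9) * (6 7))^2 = ((0 10 3 4 8 9 7 2 5))^2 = (0 3 8 7 5 10 4 9 2)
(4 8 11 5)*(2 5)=[0, 1, 5, 3, 8, 4, 6, 7, 11, 9, 10, 2]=(2 5 4 8 11)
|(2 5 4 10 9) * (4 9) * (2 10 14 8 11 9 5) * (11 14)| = 4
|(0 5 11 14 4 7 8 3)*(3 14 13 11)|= |(0 5 3)(4 7 8 14)(11 13)|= 12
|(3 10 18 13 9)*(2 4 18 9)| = 12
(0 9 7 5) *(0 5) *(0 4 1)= (0 9 7 4 1)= [9, 0, 2, 3, 1, 5, 6, 4, 8, 7]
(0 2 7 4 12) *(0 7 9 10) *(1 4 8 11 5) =[2, 4, 9, 3, 12, 1, 6, 8, 11, 10, 0, 5, 7] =(0 2 9 10)(1 4 12 7 8 11 5)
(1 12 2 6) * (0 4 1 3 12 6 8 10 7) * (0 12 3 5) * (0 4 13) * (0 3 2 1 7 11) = (0 13 3 2 8 10 11)(1 6 5 4 7 12) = [13, 6, 8, 2, 7, 4, 5, 12, 10, 9, 11, 0, 1, 3]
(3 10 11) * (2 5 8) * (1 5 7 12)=(1 5 8 2 7 12)(3 10 11)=[0, 5, 7, 10, 4, 8, 6, 12, 2, 9, 11, 3, 1]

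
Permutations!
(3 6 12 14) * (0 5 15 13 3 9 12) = (0 5 15 13 3 6)(9 12 14) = [5, 1, 2, 6, 4, 15, 0, 7, 8, 12, 10, 11, 14, 3, 9, 13]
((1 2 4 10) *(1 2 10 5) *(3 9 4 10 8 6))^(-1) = ((1 8 6 3 9 4 5)(2 10))^(-1) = (1 5 4 9 3 6 8)(2 10)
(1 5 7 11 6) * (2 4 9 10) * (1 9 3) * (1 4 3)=(1 5 7 11 6 9 10 2 3 4)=[0, 5, 3, 4, 1, 7, 9, 11, 8, 10, 2, 6]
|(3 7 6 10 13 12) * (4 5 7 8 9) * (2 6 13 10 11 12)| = 11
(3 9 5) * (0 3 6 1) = (0 3 9 5 6 1) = [3, 0, 2, 9, 4, 6, 1, 7, 8, 5]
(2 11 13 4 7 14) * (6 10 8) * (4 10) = (2 11 13 10 8 6 4 7 14) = [0, 1, 11, 3, 7, 5, 4, 14, 6, 9, 8, 13, 12, 10, 2]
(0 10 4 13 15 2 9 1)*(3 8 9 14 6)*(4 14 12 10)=[4, 0, 12, 8, 13, 5, 3, 7, 9, 1, 14, 11, 10, 15, 6, 2]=(0 4 13 15 2 12 10 14 6 3 8 9 1)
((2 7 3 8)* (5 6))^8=((2 7 3 8)(5 6))^8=(8)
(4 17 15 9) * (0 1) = (0 1)(4 17 15 9) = [1, 0, 2, 3, 17, 5, 6, 7, 8, 4, 10, 11, 12, 13, 14, 9, 16, 15]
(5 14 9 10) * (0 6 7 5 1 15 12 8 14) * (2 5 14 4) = (0 6 7 14 9 10 1 15 12 8 4 2 5) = [6, 15, 5, 3, 2, 0, 7, 14, 4, 10, 1, 11, 8, 13, 9, 12]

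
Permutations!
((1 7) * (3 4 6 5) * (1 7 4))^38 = ((7)(1 4 6 5 3))^38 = (7)(1 5 4 3 6)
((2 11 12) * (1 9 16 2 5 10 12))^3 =((1 9 16 2 11)(5 10 12))^3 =(1 2 9 11 16)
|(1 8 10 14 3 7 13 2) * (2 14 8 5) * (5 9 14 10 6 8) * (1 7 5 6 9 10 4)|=12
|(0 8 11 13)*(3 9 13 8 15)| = |(0 15 3 9 13)(8 11)| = 10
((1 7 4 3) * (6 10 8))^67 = ((1 7 4 3)(6 10 8))^67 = (1 3 4 7)(6 10 8)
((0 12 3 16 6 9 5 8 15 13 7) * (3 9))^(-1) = (0 7 13 15 8 5 9 12)(3 6 16)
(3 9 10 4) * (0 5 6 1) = (0 5 6 1)(3 9 10 4) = [5, 0, 2, 9, 3, 6, 1, 7, 8, 10, 4]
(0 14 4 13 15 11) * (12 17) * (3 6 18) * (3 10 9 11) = (0 14 4 13 15 3 6 18 10 9 11)(12 17) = [14, 1, 2, 6, 13, 5, 18, 7, 8, 11, 9, 0, 17, 15, 4, 3, 16, 12, 10]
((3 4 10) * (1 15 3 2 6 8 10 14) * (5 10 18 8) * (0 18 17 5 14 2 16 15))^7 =((0 18 8 17 5 10 16 15 3 4 2 6 14 1))^7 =(0 15)(1 16)(2 17)(3 18)(4 8)(5 6)(10 14)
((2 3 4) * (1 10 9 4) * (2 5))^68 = (1 2 4 10 3 5 9)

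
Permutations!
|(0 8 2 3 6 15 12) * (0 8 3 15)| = |(0 3 6)(2 15 12 8)| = 12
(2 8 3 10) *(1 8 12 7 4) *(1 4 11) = (1 8 3 10 2 12 7 11) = [0, 8, 12, 10, 4, 5, 6, 11, 3, 9, 2, 1, 7]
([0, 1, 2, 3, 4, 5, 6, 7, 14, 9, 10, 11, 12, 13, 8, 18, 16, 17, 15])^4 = [0, 1, 2, 3, 4, 5, 6, 7, 8, 9, 10, 11, 12, 13, 14, 15, 16, 17, 18]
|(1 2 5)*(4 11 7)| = |(1 2 5)(4 11 7)| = 3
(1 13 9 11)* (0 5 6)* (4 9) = (0 5 6)(1 13 4 9 11) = [5, 13, 2, 3, 9, 6, 0, 7, 8, 11, 10, 1, 12, 4]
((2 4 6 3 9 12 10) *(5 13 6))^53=((2 4 5 13 6 3 9 12 10))^53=(2 10 12 9 3 6 13 5 4)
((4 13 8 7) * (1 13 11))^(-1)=((1 13 8 7 4 11))^(-1)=(1 11 4 7 8 13)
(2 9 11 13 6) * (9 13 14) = (2 13 6)(9 11 14) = [0, 1, 13, 3, 4, 5, 2, 7, 8, 11, 10, 14, 12, 6, 9]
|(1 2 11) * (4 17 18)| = 3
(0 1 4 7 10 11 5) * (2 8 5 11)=[1, 4, 8, 3, 7, 0, 6, 10, 5, 9, 2, 11]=(11)(0 1 4 7 10 2 8 5)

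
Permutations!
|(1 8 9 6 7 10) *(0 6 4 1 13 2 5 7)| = 20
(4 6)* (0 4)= (0 4 6)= [4, 1, 2, 3, 6, 5, 0]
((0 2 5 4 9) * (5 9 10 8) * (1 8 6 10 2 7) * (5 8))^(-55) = (0 7 1 5 4 2 9)(6 10) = ((0 7 1 5 4 2 9)(6 10))^(-55)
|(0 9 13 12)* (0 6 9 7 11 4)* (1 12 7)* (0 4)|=|(0 1 12 6 9 13 7 11)|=8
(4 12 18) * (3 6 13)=(3 6 13)(4 12 18)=[0, 1, 2, 6, 12, 5, 13, 7, 8, 9, 10, 11, 18, 3, 14, 15, 16, 17, 4]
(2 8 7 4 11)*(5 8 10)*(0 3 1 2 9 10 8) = (0 3 1 2 8 7 4 11 9 10 5) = [3, 2, 8, 1, 11, 0, 6, 4, 7, 10, 5, 9]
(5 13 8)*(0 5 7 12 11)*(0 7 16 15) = (0 5 13 8 16 15)(7 12 11) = [5, 1, 2, 3, 4, 13, 6, 12, 16, 9, 10, 7, 11, 8, 14, 0, 15]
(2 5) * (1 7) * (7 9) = (1 9 7)(2 5) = [0, 9, 5, 3, 4, 2, 6, 1, 8, 7]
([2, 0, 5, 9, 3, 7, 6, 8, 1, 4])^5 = (0 1 8 7 5 2)(3 4 9)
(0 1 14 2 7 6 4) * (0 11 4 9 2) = (0 1 14)(2 7 6 9)(4 11) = [1, 14, 7, 3, 11, 5, 9, 6, 8, 2, 10, 4, 12, 13, 0]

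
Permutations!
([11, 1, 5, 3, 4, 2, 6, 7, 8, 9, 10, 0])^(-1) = [11, 1, 5, 3, 4, 2, 6, 7, 8, 9, 10, 0]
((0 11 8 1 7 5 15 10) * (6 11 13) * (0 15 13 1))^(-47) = (0 1 7 5 13 6 11 8)(10 15)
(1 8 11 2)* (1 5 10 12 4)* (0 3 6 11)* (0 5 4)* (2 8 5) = [3, 5, 4, 6, 1, 10, 11, 7, 2, 9, 12, 8, 0] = (0 3 6 11 8 2 4 1 5 10 12)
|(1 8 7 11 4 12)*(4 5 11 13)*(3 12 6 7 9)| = 20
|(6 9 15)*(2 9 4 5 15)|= |(2 9)(4 5 15 6)|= 4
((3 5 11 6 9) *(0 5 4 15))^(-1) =(0 15 4 3 9 6 11 5) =((0 5 11 6 9 3 4 15))^(-1)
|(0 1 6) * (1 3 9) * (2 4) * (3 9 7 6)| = 6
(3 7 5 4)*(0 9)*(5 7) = (0 9)(3 5 4) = [9, 1, 2, 5, 3, 4, 6, 7, 8, 0]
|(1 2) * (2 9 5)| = 4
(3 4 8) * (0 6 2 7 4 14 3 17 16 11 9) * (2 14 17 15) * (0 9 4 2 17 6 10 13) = [10, 1, 7, 6, 8, 5, 14, 2, 15, 9, 13, 4, 12, 0, 3, 17, 11, 16] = (0 10 13)(2 7)(3 6 14)(4 8 15 17 16 11)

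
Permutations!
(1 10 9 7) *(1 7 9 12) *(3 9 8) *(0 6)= (0 6)(1 10 12)(3 9 8)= [6, 10, 2, 9, 4, 5, 0, 7, 3, 8, 12, 11, 1]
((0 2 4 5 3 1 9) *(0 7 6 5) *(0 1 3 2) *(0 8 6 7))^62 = ((0 8 6 5 2 4 1 9))^62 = (0 1 2 6)(4 5 8 9)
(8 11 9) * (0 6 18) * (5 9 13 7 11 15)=[6, 1, 2, 3, 4, 9, 18, 11, 15, 8, 10, 13, 12, 7, 14, 5, 16, 17, 0]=(0 6 18)(5 9 8 15)(7 11 13)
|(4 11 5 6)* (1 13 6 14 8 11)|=4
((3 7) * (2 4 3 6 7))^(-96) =((2 4 3)(6 7))^(-96) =(7)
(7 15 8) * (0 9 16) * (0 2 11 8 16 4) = [9, 1, 11, 3, 0, 5, 6, 15, 7, 4, 10, 8, 12, 13, 14, 16, 2] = (0 9 4)(2 11 8 7 15 16)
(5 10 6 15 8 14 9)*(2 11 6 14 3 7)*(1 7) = (1 7 2 11 6 15 8 3)(5 10 14 9) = [0, 7, 11, 1, 4, 10, 15, 2, 3, 5, 14, 6, 12, 13, 9, 8]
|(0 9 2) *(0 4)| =|(0 9 2 4)| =4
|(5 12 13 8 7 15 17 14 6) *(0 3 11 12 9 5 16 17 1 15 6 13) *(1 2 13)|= |(0 3 11 12)(1 15 2 13 8 7 6 16 17 14)(5 9)|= 20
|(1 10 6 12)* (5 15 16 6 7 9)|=9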